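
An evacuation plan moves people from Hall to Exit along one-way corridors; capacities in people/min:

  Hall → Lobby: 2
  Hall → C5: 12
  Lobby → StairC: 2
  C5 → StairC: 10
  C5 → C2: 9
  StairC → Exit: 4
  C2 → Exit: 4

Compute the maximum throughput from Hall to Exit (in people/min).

8

Augment Hall→Lobby→StairC→Exit: bottleneck 2, flow now 2.
Augment Hall→C5→StairC→Exit: bottleneck 2, flow now 4.
Augment Hall→C5→C2→Exit: bottleneck 4, flow now 8.
No augmenting path remains; maximum flow = 8.
In the residual graph, reachable from Hall: {Hall, Lobby, C5, StairC, C2}.
Min-cut edges: StairC→Exit (4), C2→Exit (4); capacity 4 + 4 = 8.
This cut is saturated, so no flow can exceed 8.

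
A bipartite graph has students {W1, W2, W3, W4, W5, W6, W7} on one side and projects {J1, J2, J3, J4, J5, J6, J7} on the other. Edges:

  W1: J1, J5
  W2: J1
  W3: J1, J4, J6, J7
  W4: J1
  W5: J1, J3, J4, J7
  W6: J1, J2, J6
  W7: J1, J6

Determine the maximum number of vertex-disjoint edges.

Unit-capacity flow: source→left, listed edges, right→sink; max matching = max flow.
Augmenting path W1→J1 (+1); matched 1.
Augmenting path W3→J4 (+1); matched 2.
Augmenting path W5→J3 (+1); matched 3.
Augmenting path W6→J2 (+1); matched 4.
Augmenting path W7→J6 (+1); matched 5.
Augmenting path W2→J1→W1→J5 (+1); matched 6.
No augmenting path remains; maximum matching = 6.
König certificate: {W1, W3, W5, W6, W7, J1} is a vertex cover of size 6 (every listed pair touches it), so no matching can be larger.

6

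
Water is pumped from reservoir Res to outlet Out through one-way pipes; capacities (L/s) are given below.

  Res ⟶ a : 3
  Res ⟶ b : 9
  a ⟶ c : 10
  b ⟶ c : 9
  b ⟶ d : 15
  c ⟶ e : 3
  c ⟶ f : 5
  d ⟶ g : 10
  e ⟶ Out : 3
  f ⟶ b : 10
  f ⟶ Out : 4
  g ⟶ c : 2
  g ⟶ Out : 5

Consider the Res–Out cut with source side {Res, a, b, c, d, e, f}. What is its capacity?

17

Edges leaving {Res, a, b, c, d, e, f}: d→g (10), e→Out (3), f→Out (4).
Cut capacity = 10 + 3 + 4 = 17.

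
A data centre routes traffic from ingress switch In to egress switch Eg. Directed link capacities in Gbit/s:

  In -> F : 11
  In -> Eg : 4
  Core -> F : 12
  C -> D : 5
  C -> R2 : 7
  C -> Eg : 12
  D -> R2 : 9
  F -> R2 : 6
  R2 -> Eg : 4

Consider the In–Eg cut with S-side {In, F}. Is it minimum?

Given cut capacity: 4 + 6 = 10.
Augment In→Eg: bottleneck 4, flow now 4.
Augment In→F→R2→Eg: bottleneck 4, flow now 8.
No augmenting path remains; maximum flow = 8.
In the residual graph, reachable from In: {In, F, R2}.
Min-cut edges: In→Eg (4), R2→Eg (4); capacity 4 + 4 = 8.
Cut capacity 10 exceeds the max flow 8, so it is not minimum.

No — its capacity is 10, but the minimum cut has capacity 8.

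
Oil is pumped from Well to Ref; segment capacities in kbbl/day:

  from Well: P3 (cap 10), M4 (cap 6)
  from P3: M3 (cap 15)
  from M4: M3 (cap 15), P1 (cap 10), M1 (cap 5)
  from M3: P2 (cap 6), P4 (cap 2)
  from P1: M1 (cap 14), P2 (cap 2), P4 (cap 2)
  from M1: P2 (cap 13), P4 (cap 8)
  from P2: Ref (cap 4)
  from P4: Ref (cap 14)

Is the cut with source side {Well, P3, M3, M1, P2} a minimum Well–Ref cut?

Given cut capacity: 6 + 2 + 8 + 4 = 20.
Augment Well→P3→M3→P2→Ref: bottleneck 4, flow now 4.
Augment Well→P3→M3→P4→Ref: bottleneck 2, flow now 6.
Augment Well→M4→P1→P4→Ref: bottleneck 2, flow now 8.
Augment Well→M4→M1→P4→Ref: bottleneck 4, flow now 12.
No augmenting path remains; maximum flow = 12.
In the residual graph, reachable from Well: {Well, P3, M3, P2}.
Min-cut edges: Well→M4 (6), M3→P4 (2), P2→Ref (4); capacity 6 + 2 + 4 = 12.
Cut capacity 20 exceeds the max flow 12, so it is not minimum.

No — its capacity is 20, but the minimum cut has capacity 12.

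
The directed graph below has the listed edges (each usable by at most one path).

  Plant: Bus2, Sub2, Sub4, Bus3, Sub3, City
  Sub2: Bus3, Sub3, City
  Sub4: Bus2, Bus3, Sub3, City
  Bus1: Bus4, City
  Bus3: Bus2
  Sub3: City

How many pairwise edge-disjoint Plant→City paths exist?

Assign every edge capacity 1; by Menger, the answer equals the max flow.
Path Plant→City (+1); total 1.
Path Plant→Sub2→City (+1); total 2.
Path Plant→Sub4→City (+1); total 3.
Path Plant→Sub3→City (+1); total 4.
No residual Plant→City path; max flow = 4.
Certifying cut of size 4: {Plant→City, Plant→Sub2, Plant→Sub3, Plant→Sub4}.

4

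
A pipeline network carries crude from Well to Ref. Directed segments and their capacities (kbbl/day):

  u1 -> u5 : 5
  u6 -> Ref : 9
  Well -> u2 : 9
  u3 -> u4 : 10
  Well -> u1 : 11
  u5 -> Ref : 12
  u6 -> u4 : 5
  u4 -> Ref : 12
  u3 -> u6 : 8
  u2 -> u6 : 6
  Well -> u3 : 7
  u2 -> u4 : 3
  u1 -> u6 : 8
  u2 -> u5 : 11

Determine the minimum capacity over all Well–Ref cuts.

Augment Well→u1→u5→Ref: bottleneck 5, flow now 5.
Augment Well→u1→u6→Ref: bottleneck 6, flow now 11.
Augment Well→u2→u4→Ref: bottleneck 3, flow now 14.
Augment Well→u2→u5→Ref: bottleneck 6, flow now 20.
Augment Well→u3→u4→Ref: bottleneck 7, flow now 27.
No augmenting path remains; maximum flow = 27.
By max-flow min-cut, the minimum cut capacity equals the max flow.
In the residual graph, reachable from Well: {Well}.
Min-cut edges: Well→u1 (11), Well→u2 (9), Well→u3 (7); capacity 11 + 9 + 7 = 27.

27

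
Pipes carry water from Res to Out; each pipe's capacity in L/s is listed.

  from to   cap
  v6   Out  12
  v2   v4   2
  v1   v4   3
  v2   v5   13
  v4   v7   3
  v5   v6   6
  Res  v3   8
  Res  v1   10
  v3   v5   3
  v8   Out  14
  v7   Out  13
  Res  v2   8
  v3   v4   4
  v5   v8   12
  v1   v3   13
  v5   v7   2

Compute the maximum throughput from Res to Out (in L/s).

14

Augment Res→v1→v4→v7→Out: bottleneck 3, flow now 3.
Augment Res→v2→v5→v6→Out: bottleneck 6, flow now 9.
Augment Res→v2→v5→v7→Out: bottleneck 2, flow now 11.
Augment Res→v3→v5→v8→Out: bottleneck 3, flow now 14.
No augmenting path remains; maximum flow = 14.
In the residual graph, reachable from Res: {Res, v1, v3, v4}.
Min-cut edges: Res→v2 (8), v3→v5 (3), v4→v7 (3); capacity 8 + 3 + 3 = 14.
This cut is saturated, so no flow can exceed 14.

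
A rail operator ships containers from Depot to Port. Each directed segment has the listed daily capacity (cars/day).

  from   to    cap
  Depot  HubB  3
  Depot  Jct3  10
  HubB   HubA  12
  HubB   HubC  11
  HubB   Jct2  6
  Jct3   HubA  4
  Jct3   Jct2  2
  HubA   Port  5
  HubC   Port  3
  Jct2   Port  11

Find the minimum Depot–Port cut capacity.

9

Augment Depot→HubB→HubA→Port: bottleneck 3, flow now 3.
Augment Depot→Jct3→HubA→Port: bottleneck 2, flow now 5.
Augment Depot→Jct3→Jct2→Port: bottleneck 2, flow now 7.
Augment Depot→Jct3→HubA→HubB→HubC→Port: bottleneck 2, flow now 9. (uses reverse residual edge)
No augmenting path remains; maximum flow = 9.
By max-flow min-cut, the minimum cut capacity equals the max flow.
In the residual graph, reachable from Depot: {Depot, Jct3}.
Min-cut edges: Depot→HubB (3), Jct3→HubA (4), Jct3→Jct2 (2); capacity 3 + 4 + 2 = 9.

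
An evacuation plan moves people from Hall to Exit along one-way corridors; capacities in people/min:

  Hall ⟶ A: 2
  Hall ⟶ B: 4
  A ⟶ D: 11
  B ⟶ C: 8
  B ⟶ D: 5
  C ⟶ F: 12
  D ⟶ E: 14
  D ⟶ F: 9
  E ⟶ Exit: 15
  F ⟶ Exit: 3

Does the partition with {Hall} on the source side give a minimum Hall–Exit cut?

Given cut capacity: 2 + 4 = 6.
Augment Hall→A→D→E→Exit: bottleneck 2, flow now 2.
Augment Hall→B→C→F→Exit: bottleneck 3, flow now 5.
Augment Hall→B→D→E→Exit: bottleneck 1, flow now 6.
No augmenting path remains; maximum flow = 6.
Cut capacity 6 equals the max flow, so it is a minimum cut.

Yes — it is a minimum cut (capacity 6).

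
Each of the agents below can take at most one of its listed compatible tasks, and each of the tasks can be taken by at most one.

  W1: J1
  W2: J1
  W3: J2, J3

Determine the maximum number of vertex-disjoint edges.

2

Unit-capacity flow: source→left, listed edges, right→sink; max matching = max flow.
Augmenting path W1→J1 (+1); matched 1.
Augmenting path W3→J2 (+1); matched 2.
No augmenting path remains; maximum matching = 2.
König certificate: {W3, J1} is a vertex cover of size 2 (every listed pair touches it), so no matching can be larger.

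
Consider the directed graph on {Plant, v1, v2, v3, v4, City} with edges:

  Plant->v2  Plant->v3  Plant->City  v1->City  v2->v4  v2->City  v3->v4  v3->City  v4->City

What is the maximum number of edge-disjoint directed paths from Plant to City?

Assign every edge capacity 1; by Menger, the answer equals the max flow.
Path Plant→City (+1); total 1.
Path Plant→v2→City (+1); total 2.
Path Plant→v3→City (+1); total 3.
No residual Plant→City path; max flow = 3.
Certifying cut of size 3: {Plant→City, Plant→v2, Plant→v3}.

3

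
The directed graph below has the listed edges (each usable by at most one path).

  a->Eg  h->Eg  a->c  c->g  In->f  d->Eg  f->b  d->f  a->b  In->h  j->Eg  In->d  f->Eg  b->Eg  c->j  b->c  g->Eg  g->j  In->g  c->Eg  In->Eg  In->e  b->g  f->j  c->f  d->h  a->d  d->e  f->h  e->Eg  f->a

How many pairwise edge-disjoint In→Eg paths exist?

Assign every edge capacity 1; by Menger, the answer equals the max flow.
Path In→Eg (+1); total 1.
Path In→d→Eg (+1); total 2.
Path In→e→Eg (+1); total 3.
Path In→f→Eg (+1); total 4.
Path In→g→Eg (+1); total 5.
Path In→h→Eg (+1); total 6.
No residual In→Eg path; max flow = 6.
Certifying cut of size 6: {In→Eg, In→d, In→e, In→f, In→g, In→h}.

6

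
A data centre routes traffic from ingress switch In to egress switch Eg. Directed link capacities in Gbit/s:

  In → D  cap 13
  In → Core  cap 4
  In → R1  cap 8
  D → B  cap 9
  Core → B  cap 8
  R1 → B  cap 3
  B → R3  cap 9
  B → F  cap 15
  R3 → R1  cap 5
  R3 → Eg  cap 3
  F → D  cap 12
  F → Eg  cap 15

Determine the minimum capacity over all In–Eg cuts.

Augment In→D→B→R3→Eg: bottleneck 3, flow now 3.
Augment In→D→B→F→Eg: bottleneck 6, flow now 9.
Augment In→Core→B→F→Eg: bottleneck 4, flow now 13.
Augment In→R1→B→F→Eg: bottleneck 3, flow now 16.
No augmenting path remains; maximum flow = 16.
By max-flow min-cut, the minimum cut capacity equals the max flow.
In the residual graph, reachable from In: {In, D, R1}.
Min-cut edges: In→Core (4), D→B (9), R1→B (3); capacity 4 + 9 + 3 = 16.

16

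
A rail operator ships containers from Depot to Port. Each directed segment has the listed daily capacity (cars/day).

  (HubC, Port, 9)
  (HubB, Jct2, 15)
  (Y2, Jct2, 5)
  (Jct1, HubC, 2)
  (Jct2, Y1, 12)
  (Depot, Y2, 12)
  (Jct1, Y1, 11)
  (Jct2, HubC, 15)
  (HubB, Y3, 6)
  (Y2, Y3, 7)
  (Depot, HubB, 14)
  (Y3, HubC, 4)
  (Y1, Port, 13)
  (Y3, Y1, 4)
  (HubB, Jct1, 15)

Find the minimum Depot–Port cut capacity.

22

Augment Depot→HubB→Y3→HubC→Port: bottleneck 4, flow now 4.
Augment Depot→HubB→Y3→Y1→Port: bottleneck 2, flow now 6.
Augment Depot→HubB→Jct2→HubC→Port: bottleneck 5, flow now 11.
Augment Depot→HubB→Jct2→Y1→Port: bottleneck 3, flow now 14.
Augment Depot→Y2→Y3→Y1→Port: bottleneck 2, flow now 16.
Augment Depot→Y2→Jct2→Y1→Port: bottleneck 5, flow now 21.
Augment Depot→Y2→Y3→HubB→Jct2→Y1→Port: bottleneck 1, flow now 22. (uses reverse residual edge)
No augmenting path remains; maximum flow = 22.
By max-flow min-cut, the minimum cut capacity equals the max flow.
In the residual graph, reachable from Depot: {Depot, HubB, Y2, Y3, Jct2, Jct1, HubC, Y1}.
Min-cut edges: HubC→Port (9), Y1→Port (13); capacity 9 + 13 = 22.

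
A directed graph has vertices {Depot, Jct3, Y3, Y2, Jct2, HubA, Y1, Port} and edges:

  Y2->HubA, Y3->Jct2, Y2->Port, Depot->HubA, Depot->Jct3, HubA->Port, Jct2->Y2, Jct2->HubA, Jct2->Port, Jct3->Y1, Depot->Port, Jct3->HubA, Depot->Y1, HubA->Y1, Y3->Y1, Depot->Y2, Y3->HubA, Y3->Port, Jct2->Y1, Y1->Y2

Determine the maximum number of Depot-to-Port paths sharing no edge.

Assign every edge capacity 1; by Menger, the answer equals the max flow.
Path Depot→Port (+1); total 1.
Path Depot→Y2→Port (+1); total 2.
Path Depot→HubA→Port (+1); total 3.
No residual Depot→Port path; max flow = 3.
Certifying cut of size 3: {Depot→Port, HubA→Port, Y2→Port}.

3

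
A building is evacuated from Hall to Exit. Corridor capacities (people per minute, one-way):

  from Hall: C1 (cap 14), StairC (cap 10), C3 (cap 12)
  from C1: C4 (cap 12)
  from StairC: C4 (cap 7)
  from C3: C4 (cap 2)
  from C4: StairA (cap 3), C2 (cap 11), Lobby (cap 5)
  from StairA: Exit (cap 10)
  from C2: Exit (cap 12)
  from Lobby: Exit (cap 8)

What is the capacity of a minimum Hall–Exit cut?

19

Augment Hall→C1→C4→StairA→Exit: bottleneck 3, flow now 3.
Augment Hall→C1→C4→C2→Exit: bottleneck 9, flow now 12.
Augment Hall→StairC→C4→C2→Exit: bottleneck 2, flow now 14.
Augment Hall→StairC→C4→Lobby→Exit: bottleneck 5, flow now 19.
No augmenting path remains; maximum flow = 19.
By max-flow min-cut, the minimum cut capacity equals the max flow.
In the residual graph, reachable from Hall: {Hall, C1, StairC, C3, C4}.
Min-cut edges: C4→StairA (3), C4→C2 (11), C4→Lobby (5); capacity 3 + 11 + 5 = 19.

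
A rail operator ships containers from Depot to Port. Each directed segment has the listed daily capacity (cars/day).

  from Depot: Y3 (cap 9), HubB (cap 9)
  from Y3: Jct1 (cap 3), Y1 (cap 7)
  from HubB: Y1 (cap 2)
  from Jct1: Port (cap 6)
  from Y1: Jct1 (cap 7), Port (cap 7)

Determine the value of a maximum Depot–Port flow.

11

Augment Depot→Y3→Jct1→Port: bottleneck 3, flow now 3.
Augment Depot→Y3→Y1→Port: bottleneck 6, flow now 9.
Augment Depot→HubB→Y1→Port: bottleneck 1, flow now 10.
Augment Depot→HubB→Y1→Jct1→Port: bottleneck 1, flow now 11.
No augmenting path remains; maximum flow = 11.
In the residual graph, reachable from Depot: {Depot, HubB}.
Min-cut edges: Depot→Y3 (9), HubB→Y1 (2); capacity 9 + 2 = 11.
This cut is saturated, so no flow can exceed 11.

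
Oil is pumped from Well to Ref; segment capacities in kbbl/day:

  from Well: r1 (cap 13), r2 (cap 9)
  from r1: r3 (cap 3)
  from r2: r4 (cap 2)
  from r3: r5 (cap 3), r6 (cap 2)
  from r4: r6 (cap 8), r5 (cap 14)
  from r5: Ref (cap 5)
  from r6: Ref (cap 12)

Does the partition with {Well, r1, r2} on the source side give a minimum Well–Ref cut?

Yes — it is a minimum cut (capacity 5).

Given cut capacity: 3 + 2 = 5.
Augment Well→r1→r3→r5→Ref: bottleneck 3, flow now 3.
Augment Well→r2→r4→r5→Ref: bottleneck 2, flow now 5.
No augmenting path remains; maximum flow = 5.
Cut capacity 5 equals the max flow, so it is a minimum cut.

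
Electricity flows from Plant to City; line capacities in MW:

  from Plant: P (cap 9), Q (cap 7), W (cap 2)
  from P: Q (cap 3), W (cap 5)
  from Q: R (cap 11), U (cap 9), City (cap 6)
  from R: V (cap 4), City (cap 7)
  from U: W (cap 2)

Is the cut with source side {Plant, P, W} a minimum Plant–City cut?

Given cut capacity: 7 + 3 = 10.
Augment Plant→Q→City: bottleneck 6, flow now 6.
Augment Plant→Q→R→City: bottleneck 1, flow now 7.
Augment Plant→P→Q→R→City: bottleneck 3, flow now 10.
No augmenting path remains; maximum flow = 10.
Cut capacity 10 equals the max flow, so it is a minimum cut.

Yes — it is a minimum cut (capacity 10).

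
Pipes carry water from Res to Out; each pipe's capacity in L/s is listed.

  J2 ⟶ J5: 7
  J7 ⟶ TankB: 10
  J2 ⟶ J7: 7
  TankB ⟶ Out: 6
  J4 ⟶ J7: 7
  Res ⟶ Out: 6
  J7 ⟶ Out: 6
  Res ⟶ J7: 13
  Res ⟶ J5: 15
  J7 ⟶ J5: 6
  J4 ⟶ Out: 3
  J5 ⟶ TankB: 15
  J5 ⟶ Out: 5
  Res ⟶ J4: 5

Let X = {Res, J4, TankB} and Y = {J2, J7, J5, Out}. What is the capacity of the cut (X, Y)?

50

Edges leaving {Res, J4, TankB}: Res→J7 (13), Res→J5 (15), Res→Out (6), J4→J7 (7), J4→Out (3), TankB→Out (6).
Cut capacity = 13 + 15 + 6 + 7 + 3 + 6 = 50.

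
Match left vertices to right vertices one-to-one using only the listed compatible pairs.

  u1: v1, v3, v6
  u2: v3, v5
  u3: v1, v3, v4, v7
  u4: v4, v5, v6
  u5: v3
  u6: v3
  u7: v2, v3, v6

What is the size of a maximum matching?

6

Unit-capacity flow: source→left, listed edges, right→sink; max matching = max flow.
Augmenting path u1→v1 (+1); matched 1.
Augmenting path u2→v3 (+1); matched 2.
Augmenting path u3→v4 (+1); matched 3.
Augmenting path u4→v5 (+1); matched 4.
Augmenting path u7→v2 (+1); matched 5.
Augmenting path u5→v3→u2→v5→u4→v6 (+1); matched 6.
No augmenting path remains; maximum matching = 6.
König certificate: {u1, u2, u3, u4, u7, v3} is a vertex cover of size 6 (every listed pair touches it), so no matching can be larger.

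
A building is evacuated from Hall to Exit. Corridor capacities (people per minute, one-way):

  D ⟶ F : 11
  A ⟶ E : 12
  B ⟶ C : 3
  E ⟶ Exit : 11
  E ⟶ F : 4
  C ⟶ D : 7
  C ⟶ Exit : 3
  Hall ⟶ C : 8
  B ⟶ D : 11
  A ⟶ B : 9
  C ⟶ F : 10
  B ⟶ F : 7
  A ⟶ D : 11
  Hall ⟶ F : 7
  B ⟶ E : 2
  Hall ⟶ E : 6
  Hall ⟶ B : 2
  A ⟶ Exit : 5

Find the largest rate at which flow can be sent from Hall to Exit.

Augment Hall→C→Exit: bottleneck 3, flow now 3.
Augment Hall→E→Exit: bottleneck 6, flow now 9.
Augment Hall→B→E→Exit: bottleneck 2, flow now 11.
No augmenting path remains; maximum flow = 11.
In the residual graph, reachable from Hall: {Hall, C, D, F}.
Min-cut edges: Hall→B (2), Hall→E (6), C→Exit (3); capacity 2 + 6 + 3 = 11.
This cut is saturated, so no flow can exceed 11.

11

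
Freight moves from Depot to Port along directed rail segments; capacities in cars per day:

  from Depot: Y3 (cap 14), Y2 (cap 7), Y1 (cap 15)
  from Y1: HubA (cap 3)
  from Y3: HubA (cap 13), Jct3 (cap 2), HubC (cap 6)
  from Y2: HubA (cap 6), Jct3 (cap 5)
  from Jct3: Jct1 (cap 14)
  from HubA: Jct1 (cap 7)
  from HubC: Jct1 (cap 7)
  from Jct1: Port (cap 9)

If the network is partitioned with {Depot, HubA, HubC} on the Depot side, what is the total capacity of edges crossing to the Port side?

Edges leaving {Depot, HubA, HubC}: Depot→Y1 (15), Depot→Y3 (14), Depot→Y2 (7), HubA→Jct1 (7), HubC→Jct1 (7).
Cut capacity = 15 + 14 + 7 + 7 + 7 = 50.

50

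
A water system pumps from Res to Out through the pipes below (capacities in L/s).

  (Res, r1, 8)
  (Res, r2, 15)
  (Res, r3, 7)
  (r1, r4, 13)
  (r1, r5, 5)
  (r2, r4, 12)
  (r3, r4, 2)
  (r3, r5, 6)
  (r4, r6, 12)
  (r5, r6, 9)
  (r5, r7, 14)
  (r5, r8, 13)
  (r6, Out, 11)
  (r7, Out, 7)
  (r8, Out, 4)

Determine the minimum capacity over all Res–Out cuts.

Augment Res→r1→r4→r6→Out: bottleneck 8, flow now 8.
Augment Res→r2→r4→r6→Out: bottleneck 3, flow now 11.
Augment Res→r3→r5→r7→Out: bottleneck 6, flow now 17.
Augment Res→r2→r4→r1→r5→r7→Out: bottleneck 1, flow now 18. (uses reverse residual edge)
Augment Res→r2→r4→r1→r5→r8→Out: bottleneck 4, flow now 22. (uses reverse residual edge)
No augmenting path remains; maximum flow = 22.
By max-flow min-cut, the minimum cut capacity equals the max flow.
In the residual graph, reachable from Res: {Res, r1, r2, r3, r4, r6}.
Min-cut edges: r1→r5 (5), r3→r5 (6), r6→Out (11); capacity 5 + 6 + 11 = 22.

22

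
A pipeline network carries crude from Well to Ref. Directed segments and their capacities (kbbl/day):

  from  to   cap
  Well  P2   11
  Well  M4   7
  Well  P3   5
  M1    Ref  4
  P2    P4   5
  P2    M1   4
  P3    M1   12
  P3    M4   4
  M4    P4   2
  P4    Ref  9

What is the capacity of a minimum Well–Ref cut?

Augment Well→P3→M1→Ref: bottleneck 4, flow now 4.
Augment Well→P2→P4→Ref: bottleneck 5, flow now 9.
Augment Well→M4→P4→Ref: bottleneck 2, flow now 11.
No augmenting path remains; maximum flow = 11.
By max-flow min-cut, the minimum cut capacity equals the max flow.
In the residual graph, reachable from Well: {Well, P3, P2, M4, M1}.
Min-cut edges: P2→P4 (5), M4→P4 (2), M1→Ref (4); capacity 5 + 2 + 4 = 11.

11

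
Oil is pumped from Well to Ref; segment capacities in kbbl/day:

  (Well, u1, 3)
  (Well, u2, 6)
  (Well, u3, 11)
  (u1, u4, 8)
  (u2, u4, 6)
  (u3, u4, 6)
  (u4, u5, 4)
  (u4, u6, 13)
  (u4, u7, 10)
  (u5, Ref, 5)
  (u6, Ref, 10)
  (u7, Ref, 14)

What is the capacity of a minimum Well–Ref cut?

15

Augment Well→u1→u4→u5→Ref: bottleneck 3, flow now 3.
Augment Well→u2→u4→u5→Ref: bottleneck 1, flow now 4.
Augment Well→u2→u4→u6→Ref: bottleneck 5, flow now 9.
Augment Well→u3→u4→u6→Ref: bottleneck 5, flow now 14.
Augment Well→u3→u4→u7→Ref: bottleneck 1, flow now 15.
No augmenting path remains; maximum flow = 15.
By max-flow min-cut, the minimum cut capacity equals the max flow.
In the residual graph, reachable from Well: {Well, u3}.
Min-cut edges: Well→u1 (3), Well→u2 (6), u3→u4 (6); capacity 3 + 6 + 6 = 15.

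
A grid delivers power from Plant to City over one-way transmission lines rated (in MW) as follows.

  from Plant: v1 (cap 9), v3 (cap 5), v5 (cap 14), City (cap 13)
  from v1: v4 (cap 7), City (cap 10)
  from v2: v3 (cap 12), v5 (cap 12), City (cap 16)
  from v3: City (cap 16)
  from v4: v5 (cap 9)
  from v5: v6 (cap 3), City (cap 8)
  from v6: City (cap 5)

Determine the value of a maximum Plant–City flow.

Augment Plant→City: bottleneck 13, flow now 13.
Augment Plant→v1→City: bottleneck 9, flow now 22.
Augment Plant→v3→City: bottleneck 5, flow now 27.
Augment Plant→v5→City: bottleneck 8, flow now 35.
Augment Plant→v5→v6→City: bottleneck 3, flow now 38.
No augmenting path remains; maximum flow = 38.
In the residual graph, reachable from Plant: {Plant, v5}.
Min-cut edges: Plant→v1 (9), Plant→v3 (5), Plant→City (13), v5→v6 (3), v5→City (8); capacity 9 + 5 + 13 + 3 + 8 = 38.
This cut is saturated, so no flow can exceed 38.

38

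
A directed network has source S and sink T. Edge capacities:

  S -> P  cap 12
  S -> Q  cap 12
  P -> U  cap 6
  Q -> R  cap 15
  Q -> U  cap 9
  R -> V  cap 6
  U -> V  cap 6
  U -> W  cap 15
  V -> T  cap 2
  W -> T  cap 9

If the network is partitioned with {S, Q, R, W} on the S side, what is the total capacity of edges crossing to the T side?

Edges leaving {S, Q, R, W}: S→P (12), Q→U (9), R→V (6), W→T (9).
Cut capacity = 12 + 9 + 6 + 9 = 36.

36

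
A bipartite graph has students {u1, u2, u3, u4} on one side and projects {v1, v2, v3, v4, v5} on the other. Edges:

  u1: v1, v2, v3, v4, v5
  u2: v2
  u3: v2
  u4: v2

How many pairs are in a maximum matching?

Unit-capacity flow: source→left, listed edges, right→sink; max matching = max flow.
Augmenting path u1→v1 (+1); matched 1.
Augmenting path u2→v2 (+1); matched 2.
No augmenting path remains; maximum matching = 2.
König certificate: {u1, v2} is a vertex cover of size 2 (every listed pair touches it), so no matching can be larger.

2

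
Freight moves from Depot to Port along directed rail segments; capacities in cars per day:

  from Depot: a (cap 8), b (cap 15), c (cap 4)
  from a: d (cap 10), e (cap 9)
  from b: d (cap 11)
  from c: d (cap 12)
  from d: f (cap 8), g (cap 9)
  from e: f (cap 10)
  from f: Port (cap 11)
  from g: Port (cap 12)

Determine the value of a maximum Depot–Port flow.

20

Augment Depot→a→d→f→Port: bottleneck 8, flow now 8.
Augment Depot→b→d→g→Port: bottleneck 9, flow now 17.
Augment Depot→b→d→a→e→f→Port: bottleneck 2, flow now 19. (uses reverse residual edge)
Augment Depot→c→d→a→e→f→Port: bottleneck 1, flow now 20. (uses reverse residual edge)
No augmenting path remains; maximum flow = 20.
In the residual graph, reachable from Depot: {Depot, a, b, c, d, e, f}.
Min-cut edges: d→g (9), f→Port (11); capacity 9 + 11 = 20.
This cut is saturated, so no flow can exceed 20.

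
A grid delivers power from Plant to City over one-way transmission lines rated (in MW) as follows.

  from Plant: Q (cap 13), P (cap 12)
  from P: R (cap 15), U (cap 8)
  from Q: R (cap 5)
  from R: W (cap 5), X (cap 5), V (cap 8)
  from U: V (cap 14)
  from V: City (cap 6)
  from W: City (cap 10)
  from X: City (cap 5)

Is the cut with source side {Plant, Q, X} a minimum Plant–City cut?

Given cut capacity: 12 + 5 + 5 = 22.
Augment Plant→P→R→V→City: bottleneck 6, flow now 6.
Augment Plant→P→R→W→City: bottleneck 5, flow now 11.
Augment Plant→P→R→X→City: bottleneck 1, flow now 12.
Augment Plant→Q→R→X→City: bottleneck 4, flow now 16.
No augmenting path remains; maximum flow = 16.
In the residual graph, reachable from Plant: {Plant, P, Q, R, U, V}.
Min-cut edges: R→W (5), R→X (5), V→City (6); capacity 5 + 5 + 6 = 16.
Cut capacity 22 exceeds the max flow 16, so it is not minimum.

No — its capacity is 22, but the minimum cut has capacity 16.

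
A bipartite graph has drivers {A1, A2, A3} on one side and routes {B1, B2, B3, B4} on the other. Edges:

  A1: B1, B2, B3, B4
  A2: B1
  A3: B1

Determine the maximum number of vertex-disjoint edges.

2

Unit-capacity flow: source→left, listed edges, right→sink; max matching = max flow.
Augmenting path A1→B1 (+1); matched 1.
Augmenting path A2→B1→A1→B2 (+1); matched 2.
No augmenting path remains; maximum matching = 2.
König certificate: {A1, B1} is a vertex cover of size 2 (every listed pair touches it), so no matching can be larger.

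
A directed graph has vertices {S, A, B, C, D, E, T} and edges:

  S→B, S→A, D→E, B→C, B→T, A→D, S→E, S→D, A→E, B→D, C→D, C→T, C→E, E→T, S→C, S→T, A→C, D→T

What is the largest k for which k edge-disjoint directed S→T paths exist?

5

Assign every edge capacity 1; by Menger, the answer equals the max flow.
Path S→T (+1); total 1.
Path S→B→T (+1); total 2.
Path S→C→T (+1); total 3.
Path S→D→T (+1); total 4.
Path S→E→T (+1); total 5.
No residual S→T path; max flow = 5.
Certifying cut of size 5: {C→T, D→T, E→T, S→B, S→T}.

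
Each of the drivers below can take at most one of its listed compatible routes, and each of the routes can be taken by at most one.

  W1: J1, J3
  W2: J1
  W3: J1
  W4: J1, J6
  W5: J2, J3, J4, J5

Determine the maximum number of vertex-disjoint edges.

4

Unit-capacity flow: source→left, listed edges, right→sink; max matching = max flow.
Augmenting path W1→J1 (+1); matched 1.
Augmenting path W4→J6 (+1); matched 2.
Augmenting path W5→J2 (+1); matched 3.
Augmenting path W2→J1→W1→J3 (+1); matched 4.
No augmenting path remains; maximum matching = 4.
König certificate: {W1, W4, W5, J1} is a vertex cover of size 4 (every listed pair touches it), so no matching can be larger.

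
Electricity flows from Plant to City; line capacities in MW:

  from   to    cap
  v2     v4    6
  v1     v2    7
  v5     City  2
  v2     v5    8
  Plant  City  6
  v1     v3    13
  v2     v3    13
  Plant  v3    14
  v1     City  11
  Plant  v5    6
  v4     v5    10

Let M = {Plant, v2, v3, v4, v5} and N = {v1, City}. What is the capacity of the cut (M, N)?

8

Edges leaving {Plant, v2, v3, v4, v5}: Plant→City (6), v5→City (2).
Cut capacity = 6 + 2 = 8.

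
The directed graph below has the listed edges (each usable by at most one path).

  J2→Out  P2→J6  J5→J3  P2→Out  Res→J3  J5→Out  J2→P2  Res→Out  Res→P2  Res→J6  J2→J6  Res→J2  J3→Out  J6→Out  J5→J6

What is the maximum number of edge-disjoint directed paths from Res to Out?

Assign every edge capacity 1; by Menger, the answer equals the max flow.
Path Res→Out (+1); total 1.
Path Res→J2→Out (+1); total 2.
Path Res→P2→Out (+1); total 3.
Path Res→J3→Out (+1); total 4.
Path Res→J6→Out (+1); total 5.
No residual Res→Out path; max flow = 5.
Certifying cut of size 5: {Res→J2, Res→J3, Res→J6, Res→Out, Res→P2}.

5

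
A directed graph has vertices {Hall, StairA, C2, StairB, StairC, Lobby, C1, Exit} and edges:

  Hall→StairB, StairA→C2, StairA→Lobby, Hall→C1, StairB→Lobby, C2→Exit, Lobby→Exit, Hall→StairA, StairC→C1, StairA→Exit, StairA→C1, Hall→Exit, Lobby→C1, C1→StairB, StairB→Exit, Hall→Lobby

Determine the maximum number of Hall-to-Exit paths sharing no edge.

Assign every edge capacity 1; by Menger, the answer equals the max flow.
Path Hall→Exit (+1); total 1.
Path Hall→StairA→Exit (+1); total 2.
Path Hall→StairB→Exit (+1); total 3.
Path Hall→Lobby→Exit (+1); total 4.
No residual Hall→Exit path; max flow = 4.
Certifying cut of size 4: {Hall→Exit, Hall→StairA, Lobby→Exit, StairB→Exit}.

4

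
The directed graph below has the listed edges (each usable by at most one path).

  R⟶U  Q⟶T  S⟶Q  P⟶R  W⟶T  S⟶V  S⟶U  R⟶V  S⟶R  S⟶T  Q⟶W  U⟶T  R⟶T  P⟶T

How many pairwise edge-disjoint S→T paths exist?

Assign every edge capacity 1; by Menger, the answer equals the max flow.
Path S→T (+1); total 1.
Path S→Q→T (+1); total 2.
Path S→R→T (+1); total 3.
Path S→U→T (+1); total 4.
No residual S→T path; max flow = 4.
Certifying cut of size 4: {S→Q, S→R, S→T, S→U}.

4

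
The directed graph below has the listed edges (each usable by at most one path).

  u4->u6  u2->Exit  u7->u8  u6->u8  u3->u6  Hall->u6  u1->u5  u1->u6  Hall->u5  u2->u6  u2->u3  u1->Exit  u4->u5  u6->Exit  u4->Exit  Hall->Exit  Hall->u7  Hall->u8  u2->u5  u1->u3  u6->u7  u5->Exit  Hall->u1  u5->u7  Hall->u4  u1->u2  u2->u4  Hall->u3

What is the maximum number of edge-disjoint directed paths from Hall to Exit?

Assign every edge capacity 1; by Menger, the answer equals the max flow.
Path Hall→Exit (+1); total 1.
Path Hall→u1→Exit (+1); total 2.
Path Hall→u4→Exit (+1); total 3.
Path Hall→u5→Exit (+1); total 4.
Path Hall→u6→Exit (+1); total 5.
No residual Hall→Exit path; max flow = 5.
Certifying cut of size 5: {Hall→Exit, Hall→u1, Hall→u4, Hall→u5, u6→Exit}.

5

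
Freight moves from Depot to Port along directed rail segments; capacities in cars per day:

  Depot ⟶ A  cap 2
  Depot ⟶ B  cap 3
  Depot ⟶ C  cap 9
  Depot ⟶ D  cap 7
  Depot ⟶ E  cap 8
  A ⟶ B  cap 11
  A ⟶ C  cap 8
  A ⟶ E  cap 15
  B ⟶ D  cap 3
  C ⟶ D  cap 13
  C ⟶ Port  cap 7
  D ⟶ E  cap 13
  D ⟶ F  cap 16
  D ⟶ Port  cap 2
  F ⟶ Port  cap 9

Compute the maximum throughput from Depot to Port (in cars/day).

Augment Depot→C→Port: bottleneck 7, flow now 7.
Augment Depot→D→Port: bottleneck 2, flow now 9.
Augment Depot→D→F→Port: bottleneck 5, flow now 14.
Augment Depot→B→D→F→Port: bottleneck 3, flow now 17.
Augment Depot→C→D→F→Port: bottleneck 1, flow now 18.
No augmenting path remains; maximum flow = 18.
In the residual graph, reachable from Depot: {Depot, A, B, C, D, E, F}.
Min-cut edges: C→Port (7), D→Port (2), F→Port (9); capacity 7 + 2 + 9 = 18.
This cut is saturated, so no flow can exceed 18.

18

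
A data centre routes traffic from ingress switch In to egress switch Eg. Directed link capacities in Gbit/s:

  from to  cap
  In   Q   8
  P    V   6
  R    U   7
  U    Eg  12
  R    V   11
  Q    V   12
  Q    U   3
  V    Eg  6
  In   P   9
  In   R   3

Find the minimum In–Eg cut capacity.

12

Augment In→P→V→Eg: bottleneck 6, flow now 6.
Augment In→Q→U→Eg: bottleneck 3, flow now 9.
Augment In→R→U→Eg: bottleneck 3, flow now 12.
No augmenting path remains; maximum flow = 12.
By max-flow min-cut, the minimum cut capacity equals the max flow.
In the residual graph, reachable from In: {In, P, Q, V}.
Min-cut edges: In→R (3), Q→U (3), V→Eg (6); capacity 3 + 3 + 6 = 12.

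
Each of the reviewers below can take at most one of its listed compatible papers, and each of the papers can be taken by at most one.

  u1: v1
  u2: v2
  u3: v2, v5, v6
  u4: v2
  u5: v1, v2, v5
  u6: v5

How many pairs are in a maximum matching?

Unit-capacity flow: source→left, listed edges, right→sink; max matching = max flow.
Augmenting path u1→v1 (+1); matched 1.
Augmenting path u2→v2 (+1); matched 2.
Augmenting path u3→v5 (+1); matched 3.
Augmenting path u5→v5→u3→v6 (+1); matched 4.
No augmenting path remains; maximum matching = 4.
König certificate: {u3, v1, v2, v5} is a vertex cover of size 4 (every listed pair touches it), so no matching can be larger.

4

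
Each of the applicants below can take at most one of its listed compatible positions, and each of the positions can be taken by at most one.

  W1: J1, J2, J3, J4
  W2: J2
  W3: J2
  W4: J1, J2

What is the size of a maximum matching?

3

Unit-capacity flow: source→left, listed edges, right→sink; max matching = max flow.
Augmenting path W1→J1 (+1); matched 1.
Augmenting path W2→J2 (+1); matched 2.
Augmenting path W4→J1→W1→J3 (+1); matched 3.
No augmenting path remains; maximum matching = 3.
König certificate: {W1, W4, J2} is a vertex cover of size 3 (every listed pair touches it), so no matching can be larger.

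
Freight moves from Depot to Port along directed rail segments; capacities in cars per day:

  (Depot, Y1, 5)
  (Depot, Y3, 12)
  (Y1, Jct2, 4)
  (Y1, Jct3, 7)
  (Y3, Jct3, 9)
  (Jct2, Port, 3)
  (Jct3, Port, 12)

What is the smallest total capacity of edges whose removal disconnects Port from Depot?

Augment Depot→Y1→Jct2→Port: bottleneck 3, flow now 3.
Augment Depot→Y1→Jct3→Port: bottleneck 2, flow now 5.
Augment Depot→Y3→Jct3→Port: bottleneck 9, flow now 14.
No augmenting path remains; maximum flow = 14.
By max-flow min-cut, the minimum cut capacity equals the max flow.
In the residual graph, reachable from Depot: {Depot, Y3}.
Min-cut edges: Depot→Y1 (5), Y3→Jct3 (9); capacity 5 + 9 = 14.

14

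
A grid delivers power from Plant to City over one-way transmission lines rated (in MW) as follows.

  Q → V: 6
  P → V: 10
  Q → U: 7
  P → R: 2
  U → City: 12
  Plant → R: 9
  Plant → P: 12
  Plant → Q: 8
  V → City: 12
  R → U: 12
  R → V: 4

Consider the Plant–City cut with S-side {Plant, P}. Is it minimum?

No — its capacity is 29, but the minimum cut has capacity 24.

Given cut capacity: 8 + 9 + 2 + 10 = 29.
Augment Plant→P→V→City: bottleneck 10, flow now 10.
Augment Plant→Q→U→City: bottleneck 7, flow now 17.
Augment Plant→Q→V→City: bottleneck 1, flow now 18.
Augment Plant→R→U→City: bottleneck 5, flow now 23.
Augment Plant→R→V→City: bottleneck 1, flow now 24.
No augmenting path remains; maximum flow = 24.
In the residual graph, reachable from Plant: {Plant, P, Q, R, U, V}.
Min-cut edges: U→City (12), V→City (12); capacity 12 + 12 = 24.
Cut capacity 29 exceeds the max flow 24, so it is not minimum.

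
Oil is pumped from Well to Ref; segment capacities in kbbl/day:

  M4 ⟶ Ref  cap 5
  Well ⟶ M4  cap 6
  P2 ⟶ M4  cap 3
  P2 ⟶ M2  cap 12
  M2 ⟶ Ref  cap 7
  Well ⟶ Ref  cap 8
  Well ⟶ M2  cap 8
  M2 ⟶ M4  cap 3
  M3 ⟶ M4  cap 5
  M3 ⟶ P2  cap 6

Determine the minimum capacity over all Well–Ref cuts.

20

Augment Well→Ref: bottleneck 8, flow now 8.
Augment Well→M2→Ref: bottleneck 7, flow now 15.
Augment Well→M4→Ref: bottleneck 5, flow now 20.
No augmenting path remains; maximum flow = 20.
By max-flow min-cut, the minimum cut capacity equals the max flow.
In the residual graph, reachable from Well: {Well, M2, M4}.
Min-cut edges: Well→Ref (8), M2→Ref (7), M4→Ref (5); capacity 8 + 7 + 5 = 20.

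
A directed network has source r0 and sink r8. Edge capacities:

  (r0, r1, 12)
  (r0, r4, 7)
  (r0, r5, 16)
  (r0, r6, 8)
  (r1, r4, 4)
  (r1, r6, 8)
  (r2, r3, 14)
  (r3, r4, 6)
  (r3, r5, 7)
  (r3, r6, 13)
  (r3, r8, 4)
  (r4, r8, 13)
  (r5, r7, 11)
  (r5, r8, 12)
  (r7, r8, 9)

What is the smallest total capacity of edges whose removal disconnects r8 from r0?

Augment r0→r4→r8: bottleneck 7, flow now 7.
Augment r0→r5→r8: bottleneck 12, flow now 19.
Augment r0→r1→r4→r8: bottleneck 4, flow now 23.
Augment r0→r5→r7→r8: bottleneck 4, flow now 27.
No augmenting path remains; maximum flow = 27.
By max-flow min-cut, the minimum cut capacity equals the max flow.
In the residual graph, reachable from r0: {r0, r1, r6}.
Min-cut edges: r0→r4 (7), r0→r5 (16), r1→r4 (4); capacity 7 + 16 + 4 = 27.

27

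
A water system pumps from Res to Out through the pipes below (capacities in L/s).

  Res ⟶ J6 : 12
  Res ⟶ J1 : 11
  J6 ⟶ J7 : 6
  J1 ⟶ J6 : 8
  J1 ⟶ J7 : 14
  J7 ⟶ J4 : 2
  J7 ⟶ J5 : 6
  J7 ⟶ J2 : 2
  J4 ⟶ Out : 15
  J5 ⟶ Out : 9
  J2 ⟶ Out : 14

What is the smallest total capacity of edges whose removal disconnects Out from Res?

Augment Res→J6→J7→J4→Out: bottleneck 2, flow now 2.
Augment Res→J6→J7→J5→Out: bottleneck 4, flow now 6.
Augment Res→J1→J7→J5→Out: bottleneck 2, flow now 8.
Augment Res→J1→J7→J2→Out: bottleneck 2, flow now 10.
No augmenting path remains; maximum flow = 10.
By max-flow min-cut, the minimum cut capacity equals the max flow.
In the residual graph, reachable from Res: {Res, J6, J1, J7}.
Min-cut edges: J7→J4 (2), J7→J5 (6), J7→J2 (2); capacity 2 + 6 + 2 = 10.

10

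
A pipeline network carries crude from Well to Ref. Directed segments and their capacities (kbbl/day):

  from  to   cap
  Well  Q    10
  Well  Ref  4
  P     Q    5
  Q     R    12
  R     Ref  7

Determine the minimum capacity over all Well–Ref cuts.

Augment Well→Ref: bottleneck 4, flow now 4.
Augment Well→Q→R→Ref: bottleneck 7, flow now 11.
No augmenting path remains; maximum flow = 11.
By max-flow min-cut, the minimum cut capacity equals the max flow.
In the residual graph, reachable from Well: {Well, Q, R}.
Min-cut edges: Well→Ref (4), R→Ref (7); capacity 4 + 7 = 11.

11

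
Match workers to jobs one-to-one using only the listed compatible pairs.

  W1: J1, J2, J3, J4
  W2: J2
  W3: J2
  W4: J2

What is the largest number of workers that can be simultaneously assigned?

2

Unit-capacity flow: source→left, listed edges, right→sink; max matching = max flow.
Augmenting path W1→J1 (+1); matched 1.
Augmenting path W2→J2 (+1); matched 2.
No augmenting path remains; maximum matching = 2.
König certificate: {W1, J2} is a vertex cover of size 2 (every listed pair touches it), so no matching can be larger.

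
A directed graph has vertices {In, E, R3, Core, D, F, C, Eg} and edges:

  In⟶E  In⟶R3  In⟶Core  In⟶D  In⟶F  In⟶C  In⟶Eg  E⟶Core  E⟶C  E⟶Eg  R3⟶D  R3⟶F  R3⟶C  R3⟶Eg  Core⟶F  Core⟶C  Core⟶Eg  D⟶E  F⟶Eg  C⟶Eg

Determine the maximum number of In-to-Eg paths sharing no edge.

6

Assign every edge capacity 1; by Menger, the answer equals the max flow.
Path In→Eg (+1); total 1.
Path In→E→Eg (+1); total 2.
Path In→R3→Eg (+1); total 3.
Path In→Core→Eg (+1); total 4.
Path In→F→Eg (+1); total 5.
Path In→C→Eg (+1); total 6.
No residual In→Eg path; max flow = 6.
Certifying cut of size 6: {C→Eg, Core→Eg, E→Eg, F→Eg, In→Eg, In→R3}.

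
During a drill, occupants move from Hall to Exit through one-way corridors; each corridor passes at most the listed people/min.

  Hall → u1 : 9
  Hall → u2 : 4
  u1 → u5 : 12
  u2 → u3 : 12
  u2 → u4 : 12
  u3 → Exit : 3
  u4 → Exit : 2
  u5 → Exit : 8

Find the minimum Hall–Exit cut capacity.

Augment Hall→u1→u5→Exit: bottleneck 8, flow now 8.
Augment Hall→u2→u3→Exit: bottleneck 3, flow now 11.
Augment Hall→u2→u4→Exit: bottleneck 1, flow now 12.
No augmenting path remains; maximum flow = 12.
By max-flow min-cut, the minimum cut capacity equals the max flow.
In the residual graph, reachable from Hall: {Hall, u1, u5}.
Min-cut edges: Hall→u2 (4), u5→Exit (8); capacity 4 + 8 = 12.

12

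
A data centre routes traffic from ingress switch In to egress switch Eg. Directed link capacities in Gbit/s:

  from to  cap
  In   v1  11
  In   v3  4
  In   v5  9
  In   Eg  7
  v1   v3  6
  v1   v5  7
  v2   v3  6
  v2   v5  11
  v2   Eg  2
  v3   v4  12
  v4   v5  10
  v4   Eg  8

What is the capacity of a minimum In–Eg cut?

15

Augment In→Eg: bottleneck 7, flow now 7.
Augment In→v3→v4→Eg: bottleneck 4, flow now 11.
Augment In→v1→v3→v4→Eg: bottleneck 4, flow now 15.
No augmenting path remains; maximum flow = 15.
By max-flow min-cut, the minimum cut capacity equals the max flow.
In the residual graph, reachable from In: {In, v1, v3, v4, v5}.
Min-cut edges: In→Eg (7), v4→Eg (8); capacity 7 + 8 = 15.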